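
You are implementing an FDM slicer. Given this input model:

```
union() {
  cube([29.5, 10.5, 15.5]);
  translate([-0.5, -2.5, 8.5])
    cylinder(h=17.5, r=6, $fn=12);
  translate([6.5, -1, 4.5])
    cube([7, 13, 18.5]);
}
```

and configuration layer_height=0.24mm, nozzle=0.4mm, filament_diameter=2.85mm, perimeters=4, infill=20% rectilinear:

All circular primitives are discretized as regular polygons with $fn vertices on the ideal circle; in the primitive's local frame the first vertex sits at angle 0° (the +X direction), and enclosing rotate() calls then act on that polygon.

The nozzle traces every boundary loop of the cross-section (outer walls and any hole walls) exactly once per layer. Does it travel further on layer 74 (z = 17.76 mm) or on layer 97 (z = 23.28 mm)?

Layer 74 (z = 17.76): the cube is absent (z outside [0, 15.5]); the r=6 cylinder at (-0.5, -2.5) gives a regular 12-gon of circumradius 6 (constant along its height) (perimeter = 2·12·6.000·sin(180°/12) = 37.27 mm); the cube at (6.5, -1) (footprint 7×13) is included at this height (perimeter 40.00 mm); Merging all regions: the 2 present regions are separate (no shared area or edge), so areas and boundary lengths simply add and each stays a separate island — boundary = 77.27 mm. So its perimeter = 77.27 mm. Layer 97 (z = 23.28): the cube is not intersected at this z (z outside [0, 15.5]); the r=6 cylinder at (-0.5, -2.5) contributes a regular 12-gon of circumradius 6 (perimeter = 2·12·6.000·sin(180°/12) = 37.27 mm); the cube at (6.5, -1) does not reach this height (z outside [4.5, 23]); Combining (union): only the r=6 cylinder at (-0.5, -2.5) is present, so the union is just that shape — boundary = 37.27 mm. So its perimeter = 37.27 mm. Layer 74 is larger (77.27 vs 37.27 mm).

layer 74 (z = 17.76 mm)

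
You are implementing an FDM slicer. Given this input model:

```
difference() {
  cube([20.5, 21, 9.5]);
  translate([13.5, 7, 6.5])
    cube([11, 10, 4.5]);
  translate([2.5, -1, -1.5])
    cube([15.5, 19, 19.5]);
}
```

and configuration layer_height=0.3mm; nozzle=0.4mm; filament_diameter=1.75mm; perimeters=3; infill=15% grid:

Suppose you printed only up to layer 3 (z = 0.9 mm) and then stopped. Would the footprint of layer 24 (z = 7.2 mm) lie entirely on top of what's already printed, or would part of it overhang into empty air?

entirely on top

Compare the two slices. At z = 0.9: the cube is present — its section is the full 20.5×21 rectangle (area 430.50 mm²); the cube at (13.5, 7) is not intersected at this z (z outside [6.5, 11]); the cube at (2.5, -1) is present — its section is the full 15.5×19 rectangle (area 294.50 mm²); Taking the first minus the rest: starting from the 20.5×21 cube (430.50 mm²), the 15.5×19 cube at (2.5, -1) partially overlaps it — only the 279.00 mm² overlap (of its 294.50 mm²) is removed, clipping the outline — area = 151.50 mm². At z = 7.2: the cube (footprint 20.5×21) is included at this height (area 430.50 mm²); the 11×10 cube at (13.5, 7) contributes its full rectangle (area 110.00 mm²); the 15.5×19 cube at (2.5, -1) contributes its full rectangle (area 294.50 mm²); After the difference (first − rest): starting from the 20.5×21 cube (430.50 mm²), the 11×10 cube at (13.5, 7) partially overlaps it — only the 70.00 mm² overlap (of its 110.00 mm²) is removed, clipping the outline; the 15.5×19 cube at (2.5, -1) partially overlaps it — only the 234.00 mm² overlap (of its 294.50 mm²) is removed, clipping the outline — area = 126.50 mm². Checking containment: the cross-section at z = 7.2 is a subset of the cross-section at z = 0.9.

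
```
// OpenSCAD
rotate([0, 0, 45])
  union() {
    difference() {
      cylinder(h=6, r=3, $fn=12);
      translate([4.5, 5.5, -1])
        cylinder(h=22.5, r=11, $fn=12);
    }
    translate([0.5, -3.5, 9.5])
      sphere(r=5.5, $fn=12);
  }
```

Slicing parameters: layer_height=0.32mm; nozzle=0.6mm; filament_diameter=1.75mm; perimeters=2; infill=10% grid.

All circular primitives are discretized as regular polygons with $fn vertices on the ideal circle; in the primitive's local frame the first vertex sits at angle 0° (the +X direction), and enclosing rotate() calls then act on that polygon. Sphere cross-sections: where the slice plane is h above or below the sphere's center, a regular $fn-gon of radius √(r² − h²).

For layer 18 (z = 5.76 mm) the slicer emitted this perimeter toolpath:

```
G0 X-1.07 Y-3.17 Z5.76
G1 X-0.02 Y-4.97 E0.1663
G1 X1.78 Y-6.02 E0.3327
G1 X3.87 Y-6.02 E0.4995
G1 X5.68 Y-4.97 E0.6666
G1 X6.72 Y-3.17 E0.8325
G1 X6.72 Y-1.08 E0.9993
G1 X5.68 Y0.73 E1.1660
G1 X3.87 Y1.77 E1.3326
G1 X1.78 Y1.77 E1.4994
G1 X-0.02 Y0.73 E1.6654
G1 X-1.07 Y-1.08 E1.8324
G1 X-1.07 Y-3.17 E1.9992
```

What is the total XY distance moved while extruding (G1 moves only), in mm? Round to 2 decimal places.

25.05 mm

Sum the Euclidean lengths of each G1 segment: total = 25.05 mm.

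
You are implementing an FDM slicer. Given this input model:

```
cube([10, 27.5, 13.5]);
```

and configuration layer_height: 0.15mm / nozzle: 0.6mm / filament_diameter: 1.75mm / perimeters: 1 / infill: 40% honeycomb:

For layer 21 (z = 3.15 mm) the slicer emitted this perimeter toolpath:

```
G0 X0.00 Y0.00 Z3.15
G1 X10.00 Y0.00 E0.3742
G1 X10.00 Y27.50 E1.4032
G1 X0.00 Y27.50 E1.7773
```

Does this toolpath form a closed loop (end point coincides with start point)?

no

Start point (G0): (0.00, 0.00). End point (last G1): the path does not return to the start — open.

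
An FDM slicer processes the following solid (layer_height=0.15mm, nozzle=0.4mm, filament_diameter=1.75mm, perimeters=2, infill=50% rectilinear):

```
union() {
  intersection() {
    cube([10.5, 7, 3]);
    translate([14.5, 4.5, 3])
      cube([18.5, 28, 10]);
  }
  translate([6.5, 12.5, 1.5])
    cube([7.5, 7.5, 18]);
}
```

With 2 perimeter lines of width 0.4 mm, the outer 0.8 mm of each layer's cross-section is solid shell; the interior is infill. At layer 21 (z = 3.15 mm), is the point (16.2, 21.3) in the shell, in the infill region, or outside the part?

outside

At z = 3.15 mm: the cube is not intersected at this z (z outside [0, 3]); the cube at (14.5, 4.5) is present — its section is the full 18.5×28 rectangle; Taking the intersection: at least one operand is absent at this height, so nothing remains; the cube at (6.5, 12.5) (footprint 7.5×7.5) is included at this height; Merging all regions: only the 7.5×7.5 cube at (6.5, 12.5) is present, so the union is just that shape — 1 connected region. Overall, the cross-section is a single solid region. The nearest boundary edge runs (14.00, 12.50)→(14.00, 20.00); distance from the point to it = 2.56 mm. The point is not inside any of the regions above, so it lies outside the cross-section (2.56 mm from the nearest boundary).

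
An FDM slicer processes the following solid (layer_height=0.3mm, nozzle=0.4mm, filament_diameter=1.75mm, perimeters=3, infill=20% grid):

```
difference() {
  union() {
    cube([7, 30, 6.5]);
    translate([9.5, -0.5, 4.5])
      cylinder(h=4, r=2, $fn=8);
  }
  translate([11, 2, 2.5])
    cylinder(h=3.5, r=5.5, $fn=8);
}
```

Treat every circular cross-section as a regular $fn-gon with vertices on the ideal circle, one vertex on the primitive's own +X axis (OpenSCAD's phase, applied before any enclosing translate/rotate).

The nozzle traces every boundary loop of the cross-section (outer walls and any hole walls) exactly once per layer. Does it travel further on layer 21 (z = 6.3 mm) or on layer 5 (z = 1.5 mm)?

layer 21 (z = 6.3 mm)

Layer 21 (z = 6.3): the cube is present — its section is the full 7×30 rectangle (perimeter 74.00 mm); the r=2 cylinder at (9.5, -0.5) gives a regular 8-gon of circumradius 2 (constant along its height) (perimeter = 2·8·2.000·sin(180°/8) = 12.25 mm); Taking the union: the 2 present regions are separate (no shared area or edge), so areas and boundary lengths simply add and each stays a separate island — boundary = 86.25 mm; the cylinder at (11, 2) is not intersected at this z (z outside [2.5, 6]); Subtracting the remaining from the first: none of the subtracted shapes is present at this height, so the result so far is unchanged — boundary = 86.25 mm. So its perimeter = 86.25 mm. Layer 5 (z = 1.5): the cube (footprint 7×30) is included at this height (perimeter 74.00 mm); the cylinder at (9.5, -0.5) is absent (z outside [4.5, 8.5]); Taking the union: only the 7×30 cube is present, so the union is just that shape — boundary = 74.00 mm; the cylinder at (11, 2) is not intersected at this z (z outside [2.5, 6]); Taking the first minus the rest: none of the subtracted shapes is present at this height, so that combined region is unchanged — boundary = 74.00 mm. So its perimeter = 74.00 mm. Layer 21 is larger (86.25 vs 74.00 mm).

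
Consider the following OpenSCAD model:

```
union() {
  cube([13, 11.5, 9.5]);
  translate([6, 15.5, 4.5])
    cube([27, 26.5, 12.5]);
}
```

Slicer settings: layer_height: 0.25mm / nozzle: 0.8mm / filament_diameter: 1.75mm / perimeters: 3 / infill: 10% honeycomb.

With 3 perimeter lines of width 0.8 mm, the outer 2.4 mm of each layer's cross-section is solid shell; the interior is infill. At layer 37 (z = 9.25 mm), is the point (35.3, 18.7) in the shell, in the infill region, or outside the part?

outside

At z = 9.25 mm: the cube (footprint 13×11.5) is included at this height; the cube at (6, 15.5) (footprint 27×26.5) is included at this height; Merging all regions: the 2 present regions are separate (no shared area or edge), so areas and boundary lengths simply add and each stays a separate island — 2 connected regions. Overall, the cross-section has 2 separate islands. The nearest boundary edge runs (33.00, 42.00)→(33.00, 15.50); distance from the point to it = 2.30 mm. The point is not inside any of the regions above, so it lies outside the cross-section (2.30 mm from the nearest boundary).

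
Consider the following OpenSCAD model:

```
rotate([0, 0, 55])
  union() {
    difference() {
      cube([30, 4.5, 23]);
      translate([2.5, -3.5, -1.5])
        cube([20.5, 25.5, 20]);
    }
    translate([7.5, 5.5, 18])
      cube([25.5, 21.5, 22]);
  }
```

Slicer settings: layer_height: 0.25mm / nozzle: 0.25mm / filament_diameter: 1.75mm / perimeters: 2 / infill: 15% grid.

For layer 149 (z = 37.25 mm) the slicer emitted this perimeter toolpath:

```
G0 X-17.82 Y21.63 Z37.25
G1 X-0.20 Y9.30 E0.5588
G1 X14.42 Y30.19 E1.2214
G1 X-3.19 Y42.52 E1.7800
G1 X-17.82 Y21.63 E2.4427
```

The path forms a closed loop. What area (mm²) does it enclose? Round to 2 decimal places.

548.30 mm²

Apply the shoelace formula to the sequence of (X, Y) vertices; enclosed area = 548.30 mm².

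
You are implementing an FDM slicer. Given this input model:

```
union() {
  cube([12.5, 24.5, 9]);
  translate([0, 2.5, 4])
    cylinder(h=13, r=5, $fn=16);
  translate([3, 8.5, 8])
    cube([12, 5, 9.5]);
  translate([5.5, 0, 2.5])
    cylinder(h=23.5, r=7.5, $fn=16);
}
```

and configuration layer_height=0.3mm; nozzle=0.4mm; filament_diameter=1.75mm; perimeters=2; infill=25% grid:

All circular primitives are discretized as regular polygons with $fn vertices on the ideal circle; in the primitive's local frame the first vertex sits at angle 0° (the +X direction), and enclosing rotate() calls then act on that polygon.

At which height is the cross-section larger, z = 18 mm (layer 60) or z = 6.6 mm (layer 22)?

layer 22 (z = 6.6 mm)

Layer 60 (z = 18): the cube does not reach this height (z outside [0, 9]); the cylinder at (0, 2.5) is not intersected at this z (z outside [4, 17]); the cube at (3, 8.5) does not reach this height (z outside [8, 17.5]); the r=7.5 cylinder at (5.5, 0) gives a regular 16-gon of circumradius 7.5 (constant along its height) (area = (16/2)·7.500²·sin(360°/16) = 172.21 mm²); Merging all regions: only the r=7.5 cylinder at (5.5, 0) is present, so the union is just that shape — area = 172.21 mm². So its area = 172.21 mm². Layer 22 (z = 6.6): the cube (footprint 12.5×24.5) is included at this height (area 306.25 mm²); the cylinder at (0, 2.5): section is a regular 16-gon, circumradius r=5 (area = (16/2)·5.000²·sin(360°/16) = 76.54 mm²); the cube at (3, 8.5) is absent (z outside [8, 17.5]); the r=7.5 cylinder at (5.5, 0) gives a regular 16-gon of circumradius 7.5 (constant along its height) (area = (16/2)·7.500²·sin(360°/16) = 172.21 mm²); Combining (union): the regions partially overlap — summed areas 554.99 mm² minus the doubly-counted overlap 127.89 mm² gives 427.11 mm² — area = 427.11 mm². So its area = 427.11 mm². Layer 22 is larger (427.11 vs 172.21 mm²).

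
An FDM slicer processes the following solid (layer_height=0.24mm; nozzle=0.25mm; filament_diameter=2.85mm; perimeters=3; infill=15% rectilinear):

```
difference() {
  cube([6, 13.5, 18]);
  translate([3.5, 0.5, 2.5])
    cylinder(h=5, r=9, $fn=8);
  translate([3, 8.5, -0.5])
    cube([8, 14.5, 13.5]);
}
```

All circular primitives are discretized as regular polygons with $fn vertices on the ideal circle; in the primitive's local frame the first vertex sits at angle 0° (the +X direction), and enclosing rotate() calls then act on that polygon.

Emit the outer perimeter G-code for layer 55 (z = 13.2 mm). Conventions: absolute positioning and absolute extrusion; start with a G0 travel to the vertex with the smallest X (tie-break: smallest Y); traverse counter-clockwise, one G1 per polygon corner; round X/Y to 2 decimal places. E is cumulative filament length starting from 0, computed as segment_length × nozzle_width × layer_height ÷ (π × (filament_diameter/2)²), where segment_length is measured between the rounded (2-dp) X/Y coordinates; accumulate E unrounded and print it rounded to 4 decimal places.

At z = 13.2 mm: the cube (footprint 6×13.5) is included at this height; the cylinder at (3.5, 0.5) is not intersected at this z (z outside [2.5, 7.5]); the cube at (3, 8.5) is absent (z outside [-0.5, 13]); Subtracting the remaining from the first: none of the subtracted shapes is present at this height, so the 6×13.5 cube is unchanged — 1 connected region. The outline is a single polygon with 4 vertices. Extrusion per mm of travel: 0.25 × 0.24 / (π × 1.425²) = 0.009405. Accumulating E over each segment gives final E = 0.3668.

G0 X0.00 Y0.00 Z13.20
G1 X6.00 Y0.00 E0.0564
G1 X6.00 Y13.50 E0.1834
G1 X0.00 Y13.50 E0.2398
G1 X0.00 Y0.00 E0.3668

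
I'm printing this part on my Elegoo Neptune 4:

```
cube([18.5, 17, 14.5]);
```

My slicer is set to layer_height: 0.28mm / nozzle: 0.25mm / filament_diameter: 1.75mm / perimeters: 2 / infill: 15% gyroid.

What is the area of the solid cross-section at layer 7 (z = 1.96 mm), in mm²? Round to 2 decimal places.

314.50 mm²

At z = 1.96 mm: the 18.5×17 cube contributes its full rectangle (area 314.50 mm²). Overall, the cross-section is a single solid region. Net area = 314.50 mm².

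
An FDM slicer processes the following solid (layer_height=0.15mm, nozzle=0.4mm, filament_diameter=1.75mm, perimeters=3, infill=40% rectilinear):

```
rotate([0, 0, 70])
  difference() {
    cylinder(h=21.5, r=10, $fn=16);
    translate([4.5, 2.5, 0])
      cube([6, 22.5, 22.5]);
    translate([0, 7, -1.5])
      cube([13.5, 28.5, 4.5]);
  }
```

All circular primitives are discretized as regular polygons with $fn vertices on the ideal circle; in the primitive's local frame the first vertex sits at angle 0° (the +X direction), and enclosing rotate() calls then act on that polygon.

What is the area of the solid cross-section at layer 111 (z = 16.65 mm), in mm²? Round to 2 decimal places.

285.62 mm²

At z = 16.65 mm: the r=10 cylinder contributes a regular 16-gon of circumradius 10 (area = (16/2)·10.000²·sin(360°/16) = 306.15 mm²); the cube at (4.5, 2.5) is present — its section is the full 6×22.5 rectangle (area 135.00 mm²); the cube at (0, 7) is absent (z outside [-1.5, 3]); After the difference (first − rest): starting from the r=10 cylinder (306.15 mm²), the 6×22.5 cube at (4.5, 2.5) partially overlaps it — only the 20.53 mm² overlap (of its 135.00 mm²) is removed, clipping the outline — area = 285.62 mm²; (whole slice rotated 70° about Z — lengths, areas and connectivity unchanged). Overall, the cross-section is a single solid region. Net area = 285.62 mm².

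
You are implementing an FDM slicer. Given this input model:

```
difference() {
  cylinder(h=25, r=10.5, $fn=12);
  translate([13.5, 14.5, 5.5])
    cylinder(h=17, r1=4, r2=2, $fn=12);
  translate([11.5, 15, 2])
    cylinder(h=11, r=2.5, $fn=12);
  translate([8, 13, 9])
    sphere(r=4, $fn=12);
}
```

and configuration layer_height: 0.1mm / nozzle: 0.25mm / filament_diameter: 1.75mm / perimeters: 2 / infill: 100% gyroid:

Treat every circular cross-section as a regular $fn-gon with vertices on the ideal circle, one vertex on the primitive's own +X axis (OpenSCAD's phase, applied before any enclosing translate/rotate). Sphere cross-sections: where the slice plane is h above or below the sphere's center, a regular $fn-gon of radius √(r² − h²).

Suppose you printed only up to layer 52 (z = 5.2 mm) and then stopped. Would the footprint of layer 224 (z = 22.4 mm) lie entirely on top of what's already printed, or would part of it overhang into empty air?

Compare the two slices. At z = 5.2: the cylinder: section is a regular 12-gon, circumradius r=10.5 (area = (12/2)·10.500²·sin(360°/12) = 330.75 mm²); the cone at (13.5, 14.5) does not reach this height (z outside [5.5, 22.5]); the r=2.5 cylinder at (11.5, 15) contributes a regular 12-gon of circumradius 2.5 (area = (12/2)·2.500²·sin(360°/12) = 18.75 mm²); the r=4 sphere at (8, 13) contributes a regular 12-gon of circumradius √(4²−3.8²) = 1.249 (area = (12/2)·1.249²·sin(360°/12) = 4.68 mm²); Taking the first minus the rest: starting from the r=10.5 cylinder (330.75 mm²), the r=2.5 cylinder at (11.5, 15) misses the remaining region (no effect); the r=4 sphere at (8, 13) misses the remaining region (no effect) — area = 330.75 mm². At z = 22.4: the r=10.5 cylinder gives a regular 12-gon of circumradius 10.5 (constant along its height) (area = (12/2)·10.500²·sin(360°/12) = 330.75 mm²); the cone at (13.5, 14.5): at t=0.994 of its height the radius interpolates to r₁+(r₂−r₁)t = 2.012, giving a regular 12-gon of that circumradius (area = (12/2)·2.012²·sin(360°/12) = 12.14 mm²); the cylinder at (11.5, 15) does not reach this height (z outside [2, 13]); the sphere at (8, 13) is absent (|z−center|=13.400 > r=4); After the difference (first − rest): starting from the r=10.5 cylinder (330.75 mm²), the cone at (13.5, 14.5) misses the remaining region (no effect) — area = 330.75 mm². Checking containment: the cross-section at z = 22.4 is a subset of the cross-section at z = 5.2.

entirely on top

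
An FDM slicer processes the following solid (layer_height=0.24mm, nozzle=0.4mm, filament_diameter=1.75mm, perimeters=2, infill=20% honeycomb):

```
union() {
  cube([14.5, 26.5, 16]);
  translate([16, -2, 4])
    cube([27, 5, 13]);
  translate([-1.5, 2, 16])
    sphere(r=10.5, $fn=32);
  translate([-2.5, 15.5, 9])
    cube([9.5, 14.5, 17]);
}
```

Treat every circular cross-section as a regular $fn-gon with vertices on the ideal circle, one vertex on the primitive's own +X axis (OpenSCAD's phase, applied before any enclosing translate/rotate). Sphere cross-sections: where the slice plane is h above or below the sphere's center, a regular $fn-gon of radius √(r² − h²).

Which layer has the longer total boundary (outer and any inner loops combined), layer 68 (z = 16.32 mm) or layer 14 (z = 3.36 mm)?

layer 68 (z = 16.32 mm)

Layer 68 (z = 16.32): the cube is absent (z outside [0, 16]); the cube at (16, -2) is present — its section is the full 27×5 rectangle (perimeter 64.00 mm); the sphere at (-1.5, 2): section is a regular 32-gon, circumradius = √(r²−h²) = √(10.5²−0.32²) = 10.495 (perimeter = 2·32·10.495·sin(180°/32) = 65.84 mm); the cube at (-2.5, 15.5) is present — its section is the full 9.5×14.5 rectangle (perimeter 48.00 mm); Combining (union): the 3 present regions are separate (no shared area or edge), so areas and boundary lengths simply add and each stays a separate island — boundary = 177.84 mm. So its perimeter = 177.84 mm. Layer 14 (z = 3.36): the cube (footprint 14.5×26.5) is included at this height (perimeter 82.00 mm); the cube at (16, -2) is not intersected at this z (z outside [4, 17]); the sphere at (-1.5, 2) is not intersected at this z (|z−center|=12.640 > r=10.5); the cube at (-2.5, 15.5) is not intersected at this z (z outside [9, 26]); Taking the union: only the 14.5×26.5 cube is present, so the union is just that shape — boundary = 82.00 mm. So its perimeter = 82.00 mm. Layer 68 is larger (177.84 vs 82.00 mm).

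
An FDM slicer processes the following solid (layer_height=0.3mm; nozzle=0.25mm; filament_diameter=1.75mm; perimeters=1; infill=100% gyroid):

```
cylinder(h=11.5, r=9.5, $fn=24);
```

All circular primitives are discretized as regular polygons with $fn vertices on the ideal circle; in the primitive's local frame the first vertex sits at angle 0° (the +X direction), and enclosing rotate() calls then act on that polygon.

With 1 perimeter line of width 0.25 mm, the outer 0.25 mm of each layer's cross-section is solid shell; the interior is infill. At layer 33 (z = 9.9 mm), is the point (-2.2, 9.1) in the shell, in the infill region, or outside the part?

shell

At z = 9.9 mm: the r=9.5 cylinder gives a regular 24-gon of circumradius 9.5 (constant along its height). Overall, the cross-section is a single solid region. The nearest boundary edge runs (0.00, 9.50)→(-2.46, 9.18); distance from the point to it = 0.11 mm. The point is inside the cross-section, 0.11 mm from the nearest boundary — within the 0.25 mm shell band (1 × 0.25).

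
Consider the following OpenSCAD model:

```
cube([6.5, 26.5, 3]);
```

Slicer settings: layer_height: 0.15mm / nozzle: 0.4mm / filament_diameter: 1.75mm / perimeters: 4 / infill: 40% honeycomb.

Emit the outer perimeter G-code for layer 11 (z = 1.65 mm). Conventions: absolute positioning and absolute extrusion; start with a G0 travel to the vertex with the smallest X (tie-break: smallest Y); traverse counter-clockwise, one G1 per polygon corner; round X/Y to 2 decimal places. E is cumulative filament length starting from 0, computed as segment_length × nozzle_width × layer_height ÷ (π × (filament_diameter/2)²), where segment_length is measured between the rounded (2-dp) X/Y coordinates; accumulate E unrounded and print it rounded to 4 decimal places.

At z = 1.65 mm: the cube (footprint 6.5×26.5) is included at this height. The outline is a single polygon with 4 vertices. Extrusion per mm of travel: 0.4 × 0.15 / (π × 0.875²) = 0.024945. Accumulating E over each segment gives final E = 1.6464.

G0 X0.00 Y0.00 Z1.65
G1 X6.50 Y0.00 E0.1621
G1 X6.50 Y26.50 E0.8232
G1 X0.00 Y26.50 E0.9853
G1 X0.00 Y0.00 E1.6464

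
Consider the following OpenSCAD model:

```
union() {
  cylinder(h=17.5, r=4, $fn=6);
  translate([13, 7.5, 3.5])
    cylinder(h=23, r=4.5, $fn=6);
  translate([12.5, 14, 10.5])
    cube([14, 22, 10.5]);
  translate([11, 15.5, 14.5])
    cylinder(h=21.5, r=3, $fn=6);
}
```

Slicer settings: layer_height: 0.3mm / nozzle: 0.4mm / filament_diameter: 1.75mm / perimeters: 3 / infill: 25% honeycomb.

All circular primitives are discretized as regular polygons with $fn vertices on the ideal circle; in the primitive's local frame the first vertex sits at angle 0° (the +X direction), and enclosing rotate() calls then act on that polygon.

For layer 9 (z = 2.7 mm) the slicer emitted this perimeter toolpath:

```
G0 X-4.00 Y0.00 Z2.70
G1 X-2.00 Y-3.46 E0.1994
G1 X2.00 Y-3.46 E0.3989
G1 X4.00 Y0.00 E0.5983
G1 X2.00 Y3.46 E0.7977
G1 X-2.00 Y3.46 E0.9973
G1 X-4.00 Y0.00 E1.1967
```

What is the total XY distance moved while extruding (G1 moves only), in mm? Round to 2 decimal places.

23.99 mm

Sum the Euclidean lengths of each G1 segment: total = 23.99 mm.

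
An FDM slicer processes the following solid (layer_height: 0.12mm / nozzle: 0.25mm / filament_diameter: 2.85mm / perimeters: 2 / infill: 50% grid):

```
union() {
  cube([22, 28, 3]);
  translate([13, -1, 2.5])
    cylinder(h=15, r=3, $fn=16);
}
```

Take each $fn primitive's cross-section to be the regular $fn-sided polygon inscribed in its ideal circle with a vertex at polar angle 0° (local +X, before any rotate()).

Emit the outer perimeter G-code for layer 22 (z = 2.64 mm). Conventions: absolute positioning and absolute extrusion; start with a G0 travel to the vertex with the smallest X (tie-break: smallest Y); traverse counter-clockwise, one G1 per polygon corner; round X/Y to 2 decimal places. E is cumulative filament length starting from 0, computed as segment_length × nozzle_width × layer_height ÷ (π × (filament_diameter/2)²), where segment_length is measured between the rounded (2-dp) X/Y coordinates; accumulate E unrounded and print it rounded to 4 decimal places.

At z = 2.64 mm: the cube is present — its section is the full 22×28 rectangle; the cylinder at (13, -1): section is a regular 16-gon, circumradius r=3; Merging all regions: the regions partially overlap (shared area 7.98 mm²), so overlapping operands fuse into one piece — 1 connected region. The outline is a single polygon with 15 vertices. Extrusion per mm of travel: 0.25 × 0.12 / (π × 1.425²) = 0.004703. Accumulating E over each segment gives final E = 0.4975.

G0 X0.00 Y0.00 Z2.64
G1 X10.20 Y0.00 E0.0480
G1 X10.00 Y-1.00 E0.0528
G1 X10.23 Y-2.15 E0.0583
G1 X10.88 Y-3.12 E0.0638
G1 X11.85 Y-3.77 E0.0693
G1 X13.00 Y-4.00 E0.0748
G1 X14.15 Y-3.77 E0.0803
G1 X15.12 Y-3.12 E0.0858
G1 X15.77 Y-2.15 E0.0913
G1 X16.00 Y-1.00 E0.0968
G1 X15.80 Y0.00 E0.1016
G1 X22.00 Y0.00 E0.1307
G1 X22.00 Y28.00 E0.2624
G1 X0.00 Y28.00 E0.3659
G1 X0.00 Y0.00 E0.4975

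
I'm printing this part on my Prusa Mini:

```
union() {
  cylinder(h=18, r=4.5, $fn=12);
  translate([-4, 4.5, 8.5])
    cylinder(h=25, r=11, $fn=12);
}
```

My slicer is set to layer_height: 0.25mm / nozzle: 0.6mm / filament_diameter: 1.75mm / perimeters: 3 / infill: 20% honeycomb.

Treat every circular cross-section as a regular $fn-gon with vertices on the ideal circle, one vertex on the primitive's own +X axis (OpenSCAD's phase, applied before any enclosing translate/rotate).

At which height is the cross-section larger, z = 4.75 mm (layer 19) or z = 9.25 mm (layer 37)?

Layer 19 (z = 4.75): the cylinder: section is a regular 12-gon, circumradius r=4.5 (area = (12/2)·4.500²·sin(360°/12) = 60.75 mm²); the cylinder at (-4, 4.5) is absent (z outside [8.5, 33.5]); Taking the union: only the r=4.5 cylinder is present, so the union is just that shape — area = 60.75 mm². So its area = 60.75 mm². Layer 37 (z = 9.25): the r=4.5 cylinder contributes a regular 12-gon of circumradius 4.5 (area = (12/2)·4.500²·sin(360°/12) = 60.75 mm²); the r=11 cylinder at (-4, 4.5) gives a regular 12-gon of circumradius 11 (constant along its height) (area = (12/2)·11.000²·sin(360°/12) = 363.00 mm²); Taking the union: the r=4.5 cylinder lies entirely inside the r=11 cylinder at (-4, 4.5), so the union is just the r=11 cylinder at (-4, 4.5) — area = 363.00 mm². So its area = 363.00 mm². Layer 37 is larger (363.00 vs 60.75 mm²).

layer 37 (z = 9.25 mm)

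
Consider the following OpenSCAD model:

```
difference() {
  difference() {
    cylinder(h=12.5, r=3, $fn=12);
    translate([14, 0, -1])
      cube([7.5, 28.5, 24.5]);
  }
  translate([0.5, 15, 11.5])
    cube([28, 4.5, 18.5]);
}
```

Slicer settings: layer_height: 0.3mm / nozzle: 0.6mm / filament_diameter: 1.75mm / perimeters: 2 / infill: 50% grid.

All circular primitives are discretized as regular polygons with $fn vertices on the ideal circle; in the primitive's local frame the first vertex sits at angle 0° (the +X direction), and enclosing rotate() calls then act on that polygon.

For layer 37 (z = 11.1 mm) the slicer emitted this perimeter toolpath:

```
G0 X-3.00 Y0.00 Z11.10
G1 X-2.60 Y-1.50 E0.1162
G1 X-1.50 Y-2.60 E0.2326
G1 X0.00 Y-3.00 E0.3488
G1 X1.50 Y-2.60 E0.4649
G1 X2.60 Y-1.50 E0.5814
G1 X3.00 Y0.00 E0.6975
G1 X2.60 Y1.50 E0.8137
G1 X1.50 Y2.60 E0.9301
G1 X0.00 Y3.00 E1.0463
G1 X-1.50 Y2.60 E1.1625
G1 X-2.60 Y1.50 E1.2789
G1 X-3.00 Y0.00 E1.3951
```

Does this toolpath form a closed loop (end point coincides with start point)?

yes

Start point (G0): (-3.00, 0.00). End point (last G1): the path returns to the start — closed.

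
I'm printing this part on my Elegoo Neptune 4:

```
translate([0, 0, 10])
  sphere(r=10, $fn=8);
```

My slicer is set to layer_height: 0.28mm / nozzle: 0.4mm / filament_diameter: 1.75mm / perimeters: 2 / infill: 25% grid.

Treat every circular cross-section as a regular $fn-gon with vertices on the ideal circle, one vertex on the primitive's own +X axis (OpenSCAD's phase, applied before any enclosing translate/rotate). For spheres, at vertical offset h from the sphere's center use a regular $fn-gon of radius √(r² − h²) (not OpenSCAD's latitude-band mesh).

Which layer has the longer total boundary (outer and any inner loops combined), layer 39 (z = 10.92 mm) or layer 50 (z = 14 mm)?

layer 39 (z = 10.92 mm)

Layer 39 (z = 10.92): the r=10 sphere slices to a regular 8-gon of circumradius 9.958 (√(r²−h²) with h=0.92 from center) (perimeter = 2·8·9.958·sin(180°/8) = 60.97 mm). So its perimeter = 60.97 mm. Layer 50 (z = 14): the r=10 sphere slices to a regular 8-gon of circumradius 9.165 (√(r²−h²) with h=4 from center) (perimeter = 2·8·9.165·sin(180°/8) = 56.12 mm). So its perimeter = 56.12 mm. Layer 39 is larger (60.97 vs 56.12 mm).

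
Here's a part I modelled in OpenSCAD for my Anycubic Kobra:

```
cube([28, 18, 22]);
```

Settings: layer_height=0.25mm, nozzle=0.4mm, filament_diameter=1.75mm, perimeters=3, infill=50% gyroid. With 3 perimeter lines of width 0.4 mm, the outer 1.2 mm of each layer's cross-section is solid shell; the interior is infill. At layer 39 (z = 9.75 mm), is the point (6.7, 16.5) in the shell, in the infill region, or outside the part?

At z = 9.75 mm: the 28×18 cube contributes its full rectangle. Overall, the cross-section is a single solid region. The nearest boundary edge runs (28.00, 18.00)→(0.00, 18.00); distance from the point to it = 1.50 mm. The point is inside the cross-section and 1.50 mm from the nearest boundary — more than the 1.2 mm shell width (3 × 0.4), so it's in the infill interior.

infill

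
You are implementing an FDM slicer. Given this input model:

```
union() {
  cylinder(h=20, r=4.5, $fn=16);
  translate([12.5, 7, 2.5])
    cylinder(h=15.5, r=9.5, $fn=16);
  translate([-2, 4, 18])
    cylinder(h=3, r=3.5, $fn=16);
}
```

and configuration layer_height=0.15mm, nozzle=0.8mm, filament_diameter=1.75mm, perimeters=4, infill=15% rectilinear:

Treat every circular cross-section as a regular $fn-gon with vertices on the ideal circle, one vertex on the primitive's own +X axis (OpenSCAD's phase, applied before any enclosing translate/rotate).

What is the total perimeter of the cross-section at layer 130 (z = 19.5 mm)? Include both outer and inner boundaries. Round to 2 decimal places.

34.71 mm

At z = 19.5 mm: the r=4.5 cylinder contributes a regular 16-gon of circumradius 4.5 (perimeter = 2·16·4.500·sin(180°/16) = 28.09 mm); the cylinder at (12.5, 7) is absent (z outside [2.5, 18]); the r=3.5 cylinder at (-2, 4) gives a regular 16-gon of circumradius 3.5 (constant along its height) (perimeter = 2·16·3.500·sin(180°/16) = 21.85 mm); Merging all regions: the regions partially overlap (shared area 15.42 mm²), so the edge portions inside another operand are dropped and the merged outline is re-measured after clipping — boundary = 34.71 mm. Overall, the cross-section is a single solid region. Total boundary length (outer) = 34.71 mm.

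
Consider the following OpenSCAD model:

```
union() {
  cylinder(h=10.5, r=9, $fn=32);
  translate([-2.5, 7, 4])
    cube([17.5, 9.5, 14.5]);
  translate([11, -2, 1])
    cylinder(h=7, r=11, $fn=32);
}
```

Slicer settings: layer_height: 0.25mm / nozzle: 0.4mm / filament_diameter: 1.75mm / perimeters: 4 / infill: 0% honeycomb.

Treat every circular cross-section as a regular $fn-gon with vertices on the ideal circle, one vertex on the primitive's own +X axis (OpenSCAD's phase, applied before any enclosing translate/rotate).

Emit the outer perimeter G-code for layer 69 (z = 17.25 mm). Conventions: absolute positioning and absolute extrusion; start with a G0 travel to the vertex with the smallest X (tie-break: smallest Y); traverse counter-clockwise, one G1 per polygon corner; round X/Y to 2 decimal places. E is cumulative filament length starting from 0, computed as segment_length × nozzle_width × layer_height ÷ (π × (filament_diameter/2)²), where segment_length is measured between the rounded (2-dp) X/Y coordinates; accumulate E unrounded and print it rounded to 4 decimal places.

At z = 17.25 mm: the cylinder is not intersected at this z (z outside [0, 10.5]); the cube at (-2.5, 7) is present — its section is the full 17.5×9.5 rectangle; the cylinder at (11, -2) does not reach this height (z outside [1, 8]); Merging all regions: only the 17.5×9.5 cube at (-2.5, 7) is present, so the union is just that shape — 1 connected region. The outline is a single polygon with 4 vertices. Extrusion per mm of travel: 0.4 × 0.25 / (π × 0.875²) = 0.041575. Accumulating E over each segment gives final E = 2.2451.

G0 X-2.50 Y7.00 Z17.25
G1 X15.00 Y7.00 E0.7276
G1 X15.00 Y16.50 E1.1225
G1 X-2.50 Y16.50 E1.8501
G1 X-2.50 Y7.00 E2.2451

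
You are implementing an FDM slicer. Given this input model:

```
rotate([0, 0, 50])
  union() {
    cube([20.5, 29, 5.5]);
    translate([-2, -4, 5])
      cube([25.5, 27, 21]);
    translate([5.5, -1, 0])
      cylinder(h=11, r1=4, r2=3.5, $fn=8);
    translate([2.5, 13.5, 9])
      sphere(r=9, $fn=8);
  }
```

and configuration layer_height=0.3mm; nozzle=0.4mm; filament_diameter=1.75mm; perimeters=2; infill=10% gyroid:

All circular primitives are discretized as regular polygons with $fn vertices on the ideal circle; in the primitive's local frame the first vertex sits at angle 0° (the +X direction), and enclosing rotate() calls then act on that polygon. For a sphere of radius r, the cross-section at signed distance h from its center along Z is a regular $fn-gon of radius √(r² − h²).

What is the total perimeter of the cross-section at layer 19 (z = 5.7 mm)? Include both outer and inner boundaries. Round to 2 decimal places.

At z = 5.7 mm: the cube is absent (z outside [0, 5.5]); the 25.5×27 cube at (-2, -4) contributes its full rectangle (perimeter 105.00 mm); the cone at (5.5, -1) (r1=4→r2=3.5) has section circumradius 3.741 here — a regular 8-gon (perimeter = 2·8·3.741·sin(180°/8) = 22.91 mm); the sphere at (2.5, 13.5): section is a regular 8-gon, circumradius = √(r²−h²) = √(9²−3.3²) = 8.373 (perimeter = 2·8·8.373·sin(180°/8) = 51.27 mm); Merging all regions: the regions partially overlap (shared area 204.38 mm²), so the edge portions inside another operand are dropped and the merged outline is re-measured after clipping — boundary = 108.17 mm; (rotated 50° about Z; rotation is an isometry so areas/perimeters/island counts are preserved). Overall, the cross-section is a single solid region. Total boundary length (outer) = 108.17 mm.

108.17 mm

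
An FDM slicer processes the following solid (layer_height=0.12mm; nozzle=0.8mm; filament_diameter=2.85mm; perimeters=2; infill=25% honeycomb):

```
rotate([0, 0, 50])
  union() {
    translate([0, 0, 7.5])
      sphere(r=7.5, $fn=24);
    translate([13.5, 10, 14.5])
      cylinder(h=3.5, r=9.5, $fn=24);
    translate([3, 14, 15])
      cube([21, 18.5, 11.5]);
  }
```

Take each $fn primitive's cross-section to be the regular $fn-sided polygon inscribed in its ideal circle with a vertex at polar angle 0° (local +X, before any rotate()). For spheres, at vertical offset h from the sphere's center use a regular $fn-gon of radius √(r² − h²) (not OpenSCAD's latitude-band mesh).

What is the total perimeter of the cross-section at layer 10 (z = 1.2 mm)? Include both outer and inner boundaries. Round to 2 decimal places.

25.50 mm

At z = 1.2 mm: the r=7.5 sphere contributes a regular 24-gon of circumradius √(7.5²−6.3²) = 4.069 (perimeter = 2·24·4.069·sin(180°/24) = 25.50 mm); the cylinder at (13.5, 10) does not reach this height (z outside [14.5, 18]); the cube at (3, 14) is absent (z outside [15, 26.5]); Combining (union): only the r=7.5 sphere is present, so the union is just that shape — boundary = 25.50 mm; (whole slice rotated 50° about Z — lengths, areas and connectivity unchanged). Overall, the cross-section is a single solid region. Total boundary length (outer) = 25.50 mm.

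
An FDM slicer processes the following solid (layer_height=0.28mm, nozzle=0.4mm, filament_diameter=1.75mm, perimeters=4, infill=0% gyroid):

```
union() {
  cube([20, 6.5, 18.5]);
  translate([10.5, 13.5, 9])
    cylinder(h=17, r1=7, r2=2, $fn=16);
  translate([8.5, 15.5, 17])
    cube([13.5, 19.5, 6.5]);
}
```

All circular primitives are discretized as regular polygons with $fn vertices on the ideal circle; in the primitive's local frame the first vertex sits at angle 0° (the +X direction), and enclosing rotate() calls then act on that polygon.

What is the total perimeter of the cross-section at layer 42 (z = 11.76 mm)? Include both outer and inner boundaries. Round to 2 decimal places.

At z = 11.76 mm: the 20×6.5 cube contributes its full rectangle (perimeter 53.00 mm); the cone at (10.5, 13.5) (r1=7→r2=2) has section circumradius 6.188 here — a regular 16-gon (perimeter = 2·16·6.188·sin(180°/16) = 38.63 mm); the cube at (8.5, 15.5) is absent (z outside [17, 23.5]); Combining (union): the 2 present regions are separate (no shared area or edge), so areas and boundary lengths simply add and each stays a separate island — boundary = 91.63 mm. Overall, the cross-section has 2 separate islands. Total boundary length (outer) = 91.63 mm.

91.63 mm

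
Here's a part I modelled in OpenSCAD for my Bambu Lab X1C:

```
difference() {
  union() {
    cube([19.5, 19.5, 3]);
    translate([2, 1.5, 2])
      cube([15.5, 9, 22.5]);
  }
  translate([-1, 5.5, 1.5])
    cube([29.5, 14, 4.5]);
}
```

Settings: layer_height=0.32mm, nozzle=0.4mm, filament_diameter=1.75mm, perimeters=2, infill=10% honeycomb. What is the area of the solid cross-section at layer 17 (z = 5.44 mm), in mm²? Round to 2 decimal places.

At z = 5.44 mm: the cube is absent (z outside [0, 3]); the cube at (2, 1.5) (footprint 15.5×9) is included at this height (area 139.50 mm²); Taking the union: only the 15.5×9 cube at (2, 1.5) is present, so the union is just that shape — area = 139.50 mm²; the 29.5×14 cube at (-1, 5.5) contributes its full rectangle (area 413.00 mm²); Subtracting the remaining from the first: starting from that combined region (139.50 mm²), the 29.5×14 cube at (-1, 5.5) partially overlaps it — only the 77.50 mm² overlap (of its 413.00 mm²) is removed, clipping the outline — area = 62.00 mm². Overall, the cross-section is a single solid region. Net area = 62.00 mm².

62.00 mm²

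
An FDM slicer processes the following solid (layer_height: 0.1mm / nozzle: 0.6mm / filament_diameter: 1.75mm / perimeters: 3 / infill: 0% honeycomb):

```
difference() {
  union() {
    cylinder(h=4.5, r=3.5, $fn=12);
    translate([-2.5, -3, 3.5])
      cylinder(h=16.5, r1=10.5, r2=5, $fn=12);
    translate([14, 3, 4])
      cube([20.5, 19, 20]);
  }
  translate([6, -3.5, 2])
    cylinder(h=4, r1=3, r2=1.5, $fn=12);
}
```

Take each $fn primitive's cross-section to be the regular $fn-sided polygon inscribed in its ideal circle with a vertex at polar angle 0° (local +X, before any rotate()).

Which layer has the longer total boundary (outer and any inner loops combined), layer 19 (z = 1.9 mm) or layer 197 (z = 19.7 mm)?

Layer 19 (z = 1.9): the cylinder: section is a regular 12-gon, circumradius r=3.5 (perimeter = 2·12·3.500·sin(180°/12) = 21.74 mm); the cone at (-2.5, -3) does not reach this height (z outside [3.5, 20]); the cube at (14, 3) is absent (z outside [4, 24]); Taking the union: only the r=3.5 cylinder is present, so the union is just that shape — boundary = 21.74 mm; the cone at (6, -3.5) does not reach this height (z outside [2, 6]); After the difference (first − rest): none of the subtracted shapes is present at this height, so the result so far is unchanged — boundary = 21.74 mm. So its perimeter = 21.74 mm. Layer 197 (z = 19.7): the cylinder is not intersected at this z (z outside [0, 4.5]); the cone at (-2.5, -3) (r1=10.5→r2=5) has section circumradius 5.100 here — a regular 12-gon (perimeter = 2·12·5.100·sin(180°/12) = 31.68 mm); the cube at (14, 3) is present — its section is the full 20.5×19 rectangle (perimeter 79.00 mm); Taking the union: the 2 present regions are separate (no shared area or edge), so areas and boundary lengths simply add and each stays a separate island — boundary = 110.68 mm; the cone at (6, -3.5) is not intersected at this z (z outside [2, 6]); After the difference (first − rest): none of the subtracted shapes is present at this height, so that combined region is unchanged — boundary = 110.68 mm. So its perimeter = 110.68 mm. Layer 197 is larger (110.68 vs 21.74 mm).

layer 197 (z = 19.7 mm)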